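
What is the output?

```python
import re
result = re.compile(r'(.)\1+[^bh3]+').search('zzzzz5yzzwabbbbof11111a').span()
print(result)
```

The backreference `\1` re-matches whatever the first group consumed, character for character.
The match spans [0:11] → 'zzzzz5yzzwa'.

(0, 11)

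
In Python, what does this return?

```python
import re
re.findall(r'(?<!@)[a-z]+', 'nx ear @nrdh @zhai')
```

Because the assertion is negative and zero-width, positions next to the forbidden text are skipped.
`findall` yields the raw match text (4 of them) because the pattern has no groups.

['nx', 'ear', 'rdh', 'hai']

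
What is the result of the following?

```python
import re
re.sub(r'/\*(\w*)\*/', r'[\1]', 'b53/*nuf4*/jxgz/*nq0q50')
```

'b53[nuf4]jxgz/*nq0q50'

The replacement refers to a captured group, so each match is rewritten using its own captured text.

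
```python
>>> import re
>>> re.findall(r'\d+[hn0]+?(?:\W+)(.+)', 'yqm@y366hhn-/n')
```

['n']

The pattern matches one or more of a digit, then one or more of one of [hn0] (lazy); then one or more of a non-word character (non-capturing group); then one or more of any character (captured).
Walking the string: at [5:14] match '366hhn-/n', group 1 = 'n'.
`findall` collects group 1 from the one match (1 total).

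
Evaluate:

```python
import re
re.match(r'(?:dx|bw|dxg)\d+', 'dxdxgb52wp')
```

`re.match` only tries the pattern at the start of the string.
Here the string doesn't start with a match, so the call returns None.

None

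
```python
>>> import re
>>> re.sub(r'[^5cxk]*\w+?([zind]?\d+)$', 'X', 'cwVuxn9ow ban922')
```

'cwVuxX'

Pattern: zero or more of any character except [5cxk], then one or more of a word character (lazy); then optionally one of [zind], then one or more of a digit (captured); then anchored at the end.
Matches: at [5:16] → 'n9ow ban922'.
`sub` substitutes 'X' at each match site.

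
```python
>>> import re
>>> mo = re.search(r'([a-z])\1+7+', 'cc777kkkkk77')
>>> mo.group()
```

`\1` is not a pattern — it's the concrete string captured by group 1, re-applied verbatim.
The match spans [0:5] → 'cc777'.

'cc777'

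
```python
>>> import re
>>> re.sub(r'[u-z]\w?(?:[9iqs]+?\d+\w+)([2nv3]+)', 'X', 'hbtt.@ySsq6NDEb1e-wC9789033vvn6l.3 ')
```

'hbtt.@ySsq6NDEb1e-X6l.3 '

Pattern: a character in [u-z], then optionally a word character; then one or more of one of [9iqs] (lazy), then one or more of a digit, then one or more of a word character (non-capturing group); then one or more of one of [2nv3] (captured).
Each match is replaced by 'X'.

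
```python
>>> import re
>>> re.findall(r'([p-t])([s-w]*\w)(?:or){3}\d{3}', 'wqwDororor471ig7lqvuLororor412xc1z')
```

[('q', 'wD'), ('q', 'vuL')]

The pattern matches a character in [p-t] (captured); then zero or more of a character in [s-w], then a word character (captured); then the literal 'or' repeated 3 times, then exactly 3 of a digit.
Walking the string: at [1:13] match 'qwDororor471', groups = ('q', 'wD'); at [17:30] match 'qvuLororor412', groups = ('q', 'vuL').
Multiple groups make `findall` return tuples — one 2-tuple for each match.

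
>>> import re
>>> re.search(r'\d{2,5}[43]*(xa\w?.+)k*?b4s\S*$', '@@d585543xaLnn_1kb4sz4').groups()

The pattern matches 2 to 5 of a digit, then zero or more of one of [43]; then the literal 'xa', then optionally a word character, then one or more of any character (captured); then zero or more of a literal 'k' (lazy), then the literal 'b4s', then zero or more of a non-whitespace character; then anchored at the end.
`search` walks the string left to right and returns the first match it finds.
The match spans [3:22] → '585543xaLnn_1kb4sz4'.
Captured: group 1 = 'xaLnn_1k'.

('xaLnn_1k',)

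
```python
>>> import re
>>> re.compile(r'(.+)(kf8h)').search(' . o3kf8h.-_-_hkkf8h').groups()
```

(' . o3kf8h.-_-_hk', 'kf8h')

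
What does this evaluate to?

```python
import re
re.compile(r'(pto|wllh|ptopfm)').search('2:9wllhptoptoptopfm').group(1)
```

The match spans [3:7] → 'wllh'.
Captured: group 1 = 'wllh'.

'wllh'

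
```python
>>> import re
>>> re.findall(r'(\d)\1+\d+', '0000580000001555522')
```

['0']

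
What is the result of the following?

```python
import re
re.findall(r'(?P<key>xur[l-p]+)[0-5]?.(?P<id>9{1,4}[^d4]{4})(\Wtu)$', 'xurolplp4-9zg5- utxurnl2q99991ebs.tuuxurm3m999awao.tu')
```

[('xurm', '999awao', '.tu')]

With 3 capturing groups, `findall` returns a 3-tuple per match.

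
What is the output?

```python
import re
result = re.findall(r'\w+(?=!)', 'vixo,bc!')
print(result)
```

Lookahead/lookbehind check context without consuming it, so the matched span excludes the asserted characters.
Matches: at [5:7] → 'bc'.
`findall` yields the raw match text (1 of them) because the pattern has no groups.

['bc']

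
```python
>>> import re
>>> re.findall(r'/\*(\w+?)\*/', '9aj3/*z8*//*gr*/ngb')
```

['z8', 'gr']

`findall` collects group 1 from each match (2 total).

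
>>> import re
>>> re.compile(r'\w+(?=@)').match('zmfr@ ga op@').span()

`re.match` won't scan ahead — the pattern has to work from the very first character.
The match spans [0:4] → 'zmfr'.

(0, 4)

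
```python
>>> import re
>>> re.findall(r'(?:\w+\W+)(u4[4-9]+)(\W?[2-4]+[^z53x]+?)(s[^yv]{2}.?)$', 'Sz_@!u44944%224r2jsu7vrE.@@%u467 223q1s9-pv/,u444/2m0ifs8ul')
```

This matches one or more of a word character, then one or more of a non-word character (non-capturing group); then the literal 'u4', then one or more of a character in [4-9] (captured); then optionally a non-word character, then one or more of a character in [2-4], then one or more of any character except [z53x] (lazy) (captured); then a literal 's', then exactly 2 of any character except [yv], then optionally any character (captured); then anchored at the end.
With 3 capturing groups, `findall` returns a 3-tuple per match.

[('u467', ' 223q1s9-pv/,u444/2m0if', 's8ul')]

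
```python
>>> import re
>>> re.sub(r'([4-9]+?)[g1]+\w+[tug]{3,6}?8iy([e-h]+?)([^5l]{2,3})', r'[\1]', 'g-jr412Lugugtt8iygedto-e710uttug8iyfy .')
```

'g-jr[4]o-e[7]'

A `+?`/`*?`/`{m,n}?` starts at its minimum and grows only as far as needed for what follows to match.
`\1` in the replacement pulls in group 1's text for each match.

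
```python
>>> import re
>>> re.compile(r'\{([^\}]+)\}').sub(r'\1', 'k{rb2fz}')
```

'krb2fz'

Matches: at [1:8] → '{rb2fz}'.
Each match is replaced using the text its own group 1 captured.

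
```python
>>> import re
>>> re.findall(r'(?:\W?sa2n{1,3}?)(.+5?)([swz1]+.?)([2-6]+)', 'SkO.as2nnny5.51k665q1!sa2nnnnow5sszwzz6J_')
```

A non-greedy quantifier consumes as few characters as it can — just enough that the remainder of the pattern still matches from where it stops; whatever follows it matches normally.
Multiple groups make `findall` return tuples — one 3-tuple for the one match.

[('nnnow5sszwz', 'z', '6')]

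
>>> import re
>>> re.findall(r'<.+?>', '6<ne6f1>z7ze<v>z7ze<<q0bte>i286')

['<ne6f1>', '<v>', '<<q0bte>']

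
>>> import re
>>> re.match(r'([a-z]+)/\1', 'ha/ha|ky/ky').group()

'ha/ha'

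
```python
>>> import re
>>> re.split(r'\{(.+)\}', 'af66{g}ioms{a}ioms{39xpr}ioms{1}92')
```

['af66', 'g}ioms{a}ioms{39xpr}ioms{1', '92']

Matches to split on: at [4:32] → '{g}ioms{a}ioms{39xpr}ioms{1}'.
`re.split` interleaves the captured-group text with the surrounding fragments.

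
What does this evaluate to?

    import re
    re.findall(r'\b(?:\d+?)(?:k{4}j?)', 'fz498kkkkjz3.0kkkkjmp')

['0kkkkj']

This matches a word boundary (`\b`, zero-width); then one or more of a digit (lazy) (non-capturing group); then exactly 4 of the literal 'k', then optionally the literal 'j' (non-capturing group).
Since nothing is captured, `findall` lists the 1 matched substring directly.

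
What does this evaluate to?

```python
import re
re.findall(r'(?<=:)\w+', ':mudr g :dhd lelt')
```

['mudr', 'dhd']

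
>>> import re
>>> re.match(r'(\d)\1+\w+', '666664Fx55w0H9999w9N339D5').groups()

The match spans [0:25] → '666664Fx55w0H9999w9N339D5'.
Captured: group 1 = '6'.

('6',)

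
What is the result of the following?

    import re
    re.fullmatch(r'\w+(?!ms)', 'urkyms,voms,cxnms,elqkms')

None

Because the assertion is negative and zero-width, positions next to the forbidden text are skipped.
`re.fullmatch` requires the pattern to consume the entire string.
Here the pattern can't cover the whole string, so the call returns None.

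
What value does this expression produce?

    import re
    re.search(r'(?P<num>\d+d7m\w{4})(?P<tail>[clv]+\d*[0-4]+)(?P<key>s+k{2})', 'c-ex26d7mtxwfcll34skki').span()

(4, 21)

The match spans [4:21] → '26d7mtxwfcll34skk'.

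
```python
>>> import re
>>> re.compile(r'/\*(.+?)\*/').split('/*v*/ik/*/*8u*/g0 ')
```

With the lazy modifier that quantifier settles for the fewest repetitions that let the rest of the pattern succeed (the atoms after it are unaffected and can still be greedy).
Matches to split on: at [0:5] → '/*v*/'; at [7:15] → '/*/*8u*/'.
`re.split` interleaves the captured-group text with the surrounding fragments.

['', 'v', 'ik', '/*8u', 'g0 ']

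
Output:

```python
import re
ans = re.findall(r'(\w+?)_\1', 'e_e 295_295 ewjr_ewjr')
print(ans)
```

['e', '295', 'ewjr']

After group 1 captures some text, `\1` only succeeds where that same text appears again.
Scanning left to right: at [0:3] match 'e_e', group 1 = 'e'; at [4:11] match '295_295', group 1 = '295'; at [12:21] match 'ewjr_ewjr', group 1 = 'ewjr'.
One capturing group, so `findall` returns just the captured substring from each match — 3 in all.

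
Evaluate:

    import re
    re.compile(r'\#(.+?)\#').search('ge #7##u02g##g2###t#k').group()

'#7#'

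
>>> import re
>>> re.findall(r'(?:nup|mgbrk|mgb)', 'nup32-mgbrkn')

`|` is ordered: at each position the engine commits to the first alternative that works.
Scanning left to right: at [0:3] → 'nup'; at [6:11] → 'mgbrk'.
Since nothing is captured, `findall` lists the 2 matched substrings directly.

['nup', 'mgbrk']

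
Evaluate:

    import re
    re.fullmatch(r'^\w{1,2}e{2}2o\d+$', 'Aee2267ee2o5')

None

Pattern: anchored at the start of the string; then 1 to 2 of a word character, then exactly 2 of the literal 'e', then the literal '2o'; then one or more of a digit; then anchored at the end.
`re.fullmatch` requires the pattern to consume the entire string.
Here there's no way to consume every character, so the call returns None.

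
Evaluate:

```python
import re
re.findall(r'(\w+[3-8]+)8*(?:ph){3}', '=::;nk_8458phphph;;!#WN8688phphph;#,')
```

['nk_8458', 'WN8688']

With a single group, `findall` returns only what that group captured — 2 items.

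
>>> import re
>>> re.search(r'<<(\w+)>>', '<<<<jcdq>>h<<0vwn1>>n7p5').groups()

('jcdq',)

Unlike `match`, `search` isn't anchored — it looks for the pattern anywhere in the string.
The match spans [2:10] → '<<jcdq>>'.
Captured: group 1 = 'jcdq'.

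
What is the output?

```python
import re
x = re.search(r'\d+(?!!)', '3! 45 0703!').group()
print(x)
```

A negative assertion filters positions out without eating any characters.
`search` walks the string left to right and returns the first match it finds.
The match spans [3:5] → '45'.

45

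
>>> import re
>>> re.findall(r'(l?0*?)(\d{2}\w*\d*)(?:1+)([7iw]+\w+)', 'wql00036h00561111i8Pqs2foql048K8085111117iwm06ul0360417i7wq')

This matches optionally the literal 'l', then zero or more of the literal '0' (lazy) (captured); then exactly 2 of a digit, then zero or more of a word character, then zero or more of a digit (captured); then one or more of a literal '1' (non-capturing group); then one or more of one of [7iw], then one or more of a word character (captured).
Scanning left to right: at [2:59] match 'l00036h00561111i8Pqs2foql048K8085111117iwm06ul0360417i7wq', groups = ('l', '00036h00561111i8Pqs2foql048K8085111117iwm06ul03604', '7i7wq').
`findall` packs the 3 group values into a tuple for every match.

[('l', '00036h00561111i8Pqs2foql048K8085111117iwm06ul03604', '7i7wq')]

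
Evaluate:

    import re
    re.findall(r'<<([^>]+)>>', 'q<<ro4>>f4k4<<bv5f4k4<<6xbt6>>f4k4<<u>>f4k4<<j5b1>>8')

Scanning left to right: at [1:8] match '<<ro4>>', group 1 = 'ro4'; at [12:30] match '<<bv5f4k4<<6xbt6>>', group 1 = 'bv5f4k4<<6xbt6'; at [34:39] match '<<u>>', group 1 = 'u'; at [43:51] match '<<j5b1>>', group 1 = 'j5b1'.
One capturing group, so `findall` returns just the captured substring from each match — 4 in all.

['ro4', 'bv5f4k4<<6xbt6', 'u', 'j5b1']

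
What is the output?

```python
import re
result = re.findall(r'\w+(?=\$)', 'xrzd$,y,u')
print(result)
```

The lookaround is zero-width — it requires the adjacent text to match without consuming it, so the asserted text isn't part of the match.
Walking the string: at [0:4] → 'xrzd'.
Since nothing is captured, `findall` lists the 1 matched substring directly.

['xrzd']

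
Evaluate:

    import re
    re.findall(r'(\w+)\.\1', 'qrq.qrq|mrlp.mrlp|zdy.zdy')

['qrq', 'mrlp', 'zdy']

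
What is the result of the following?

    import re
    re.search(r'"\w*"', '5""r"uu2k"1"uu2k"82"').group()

'""'

`search` walks the string left to right and returns the first match it finds.
The match spans [1:3] → '""'.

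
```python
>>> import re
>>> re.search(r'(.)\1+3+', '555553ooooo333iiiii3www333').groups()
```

After group 1 captures some text, `\1` only succeeds where that same text appears again.
`re.search` tries every starting position until one works.
The match spans [0:6] → '555553'.
Captured: group 1 = '5'.

('5',)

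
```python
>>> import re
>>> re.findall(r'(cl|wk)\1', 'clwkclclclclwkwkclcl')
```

['cl', 'cl', 'wk', 'cl']

After group 1 captures some text, `\1` only succeeds where that same text appears again.
`findall` collects group 1 from each match (4 total).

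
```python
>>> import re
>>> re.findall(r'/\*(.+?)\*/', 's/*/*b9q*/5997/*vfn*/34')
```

`findall` collects group 1 from each match (2 total).

['/*b9q', 'vfn']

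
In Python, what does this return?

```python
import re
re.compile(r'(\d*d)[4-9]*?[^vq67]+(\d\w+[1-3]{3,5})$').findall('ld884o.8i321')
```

[('d', '8i321')]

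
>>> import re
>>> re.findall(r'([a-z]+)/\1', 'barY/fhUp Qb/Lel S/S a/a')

`\1` is not a pattern — it's the concrete string captured by group 1, re-applied verbatim.
One capturing group, so `findall` returns just the captured substring from the one match — 1 in all.

['a']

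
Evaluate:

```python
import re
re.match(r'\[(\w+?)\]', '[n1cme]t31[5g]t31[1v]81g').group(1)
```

The match spans [0:7] → '[n1cme]'.
Captured: group 1 = 'n1cme'.

'n1cme'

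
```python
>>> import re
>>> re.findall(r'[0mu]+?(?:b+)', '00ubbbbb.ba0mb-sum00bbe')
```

The pattern matches one or more of one of [0mu] (lazy); then one or more of a literal 'b' (non-capturing group).
Scanning left to right: at [0:8] → '00ubbbbb'; at [11:14] → '0mb'; at [16:22] → 'um00bb'.
Since nothing is captured, `findall` lists the 3 matched substrings directly.

['00ubbbbb', '0mb', 'um00bb']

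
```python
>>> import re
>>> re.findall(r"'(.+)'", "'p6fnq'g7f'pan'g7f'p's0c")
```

Scanning left to right: at [0:21] match "'p6fnq'g7f'pan'g7f'p'", group 1 = "p6fnq'g7f'pan'g7f'p".
`findall` collects group 1 from the one match (1 total).

["p6fnq'g7f'pan'g7f'p"]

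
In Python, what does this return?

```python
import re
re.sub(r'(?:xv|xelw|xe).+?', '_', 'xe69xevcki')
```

'_9_cki'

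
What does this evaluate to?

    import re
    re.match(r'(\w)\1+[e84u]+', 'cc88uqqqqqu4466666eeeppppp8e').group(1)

The match spans [0:5] → 'cc88u'.
Captured: group 1 = 'c'.

'c'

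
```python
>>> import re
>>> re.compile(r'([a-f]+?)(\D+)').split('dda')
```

A `+?`/`*?`/`{m,n}?` starts at its minimum and grows only as far as needed for what follows to match.
Because the pattern has a capturing group, `split` also inserts each captured text between the pieces.

['', 'd', 'da', '']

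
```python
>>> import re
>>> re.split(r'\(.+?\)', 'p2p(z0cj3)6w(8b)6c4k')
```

With the lazy modifier that quantifier settles for the fewest repetitions that let the rest of the pattern succeed (the atoms after it are unaffected and can still be greedy).
Matches to split on: at [3:10] → '(z0cj3)'; at [12:16] → '(8b)'.
The string is cut at each match, leaving 3 pieces.

['p2p', '6w', '6c4k']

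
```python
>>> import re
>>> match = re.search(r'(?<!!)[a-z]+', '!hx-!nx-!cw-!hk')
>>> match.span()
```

Because the assertion is negative and zero-width, positions next to the forbidden text are skipped.
`re.search` tries every starting position until one works.
The match spans [2:3] → 'x'.

(2, 3)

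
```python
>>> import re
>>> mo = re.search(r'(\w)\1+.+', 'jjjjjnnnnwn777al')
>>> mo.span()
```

(0, 16)

`\1` is not a pattern — it's the concrete string captured by group 1, re-applied verbatim.
`search` walks the string left to right and returns the first match it finds.
The match spans [0:16] → 'jjjjjnnnnwn777al'.
Captured: group 1 = 'j'.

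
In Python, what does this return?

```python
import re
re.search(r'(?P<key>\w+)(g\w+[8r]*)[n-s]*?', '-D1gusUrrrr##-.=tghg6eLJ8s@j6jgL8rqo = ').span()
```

(1, 11)

The match spans [1:11] → 'D1gusUrrrr'.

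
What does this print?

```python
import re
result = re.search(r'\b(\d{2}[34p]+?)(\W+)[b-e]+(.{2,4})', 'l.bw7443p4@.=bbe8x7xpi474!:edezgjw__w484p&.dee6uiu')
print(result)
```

None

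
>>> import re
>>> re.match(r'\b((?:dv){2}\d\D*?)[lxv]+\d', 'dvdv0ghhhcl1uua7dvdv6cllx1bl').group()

'dvdv0ghhhcl1'

With `match`, the pattern is implicitly anchored at the beginning.
The match spans [0:12] → 'dvdv0ghhhcl1'.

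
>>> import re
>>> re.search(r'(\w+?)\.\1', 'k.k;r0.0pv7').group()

'k.k'

`\1` is not a pattern — it's the concrete string captured by group 1, re-applied verbatim.
Unlike `match`, `search` isn't anchored — it looks for the pattern anywhere in the string.
The match spans [0:3] → 'k.k'.
Captured: group 1 = 'k'.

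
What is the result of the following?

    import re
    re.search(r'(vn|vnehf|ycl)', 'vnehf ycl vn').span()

(0, 2)

The regex engine tests alternatives in the order written; an earlier branch that matches wins even if a later one would match more.
The match spans [0:2] → 'vn'.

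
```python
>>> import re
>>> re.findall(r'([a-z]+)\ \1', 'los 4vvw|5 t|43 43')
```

[]

Because there's exactly one group, `findall` drops the full match and keeps group 1 from each hit.
Nothing in the string satisfies the pattern, so the list is empty.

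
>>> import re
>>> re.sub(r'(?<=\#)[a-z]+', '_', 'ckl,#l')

'ckl,#_'

The `(?=…)`/`(?<=…)` assertion just peeks at neighbouring text; it doesn't advance the match position.
Matches: at [5:6] → 'l'.
Every occurrence is swapped for '_'.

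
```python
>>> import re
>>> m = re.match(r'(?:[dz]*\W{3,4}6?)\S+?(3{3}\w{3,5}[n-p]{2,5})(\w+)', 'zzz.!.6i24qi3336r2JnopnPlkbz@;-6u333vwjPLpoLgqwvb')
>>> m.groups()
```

('3336r2Jnopn', 'Plkbz')

The match spans [0:28] → 'zzz.!.6i24qi3336r2JnopnPlkbz'.
Captured: group 1 = '3336r2Jnopn', group 2 = 'Plkbz'.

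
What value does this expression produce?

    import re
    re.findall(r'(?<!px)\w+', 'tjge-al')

['tjge', 'al']

A negative assertion filters positions out without eating any characters.
Scanning left to right: at [0:4] → 'tjge'; at [5:7] → 'al'.
`findall` yields the raw match text (2 of them) because the pattern has no groups.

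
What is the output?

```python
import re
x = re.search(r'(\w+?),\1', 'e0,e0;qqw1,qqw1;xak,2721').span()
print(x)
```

(0, 5)

`\1` is not a pattern — it's the concrete string captured by group 1, re-applied verbatim.
Unlike `match`, `search` isn't anchored — it looks for the pattern anywhere in the string.
The match spans [0:5] → 'e0,e0'.
Captured: group 1 = 'e0'.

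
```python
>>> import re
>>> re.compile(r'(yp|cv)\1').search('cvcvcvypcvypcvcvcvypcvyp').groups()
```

`\1` is not a pattern — it's the concrete string captured by group 1, re-applied verbatim.
`re.search` tries every starting position until one works.
The match spans [0:4] → 'cvcv'.
Captured: group 1 = 'cv'.

('cv',)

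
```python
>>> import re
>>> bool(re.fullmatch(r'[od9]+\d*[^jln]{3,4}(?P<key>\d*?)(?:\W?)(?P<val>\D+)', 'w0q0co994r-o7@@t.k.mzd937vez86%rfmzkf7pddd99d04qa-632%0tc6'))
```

This matches one or more of one of [od9], then zero or more of a digit, then 3 to 4 of any character except [jln]; then zero or more of a digit (lazy) (captured as 'key'); then optionally a non-word character (non-capturing group); then one or more of a non-digit (captured as 'val').
For `fullmatch`, every character of the input must be accounted for by the pattern.
Here there's no way to consume every character, so the call returns None, and `bool(None)` is False.

False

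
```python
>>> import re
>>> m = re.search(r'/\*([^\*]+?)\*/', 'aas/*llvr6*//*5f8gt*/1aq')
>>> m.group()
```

The match spans [3:12] → '/*llvr6*/'.

'/*llvr6*/'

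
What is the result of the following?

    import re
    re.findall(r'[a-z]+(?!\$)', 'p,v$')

['p']

The negative lookahead/lookbehind blocks any match where the forbidden context is present.
`findall` yields the raw match text (1 of them) because the pattern has no groups.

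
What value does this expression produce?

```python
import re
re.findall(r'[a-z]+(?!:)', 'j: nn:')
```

Because the assertion is negative and zero-width, positions next to the forbidden text are skipped.
Matches: at [3:4] → 'n'.
Since nothing is captured, `findall` lists the 1 matched substring directly.

['n']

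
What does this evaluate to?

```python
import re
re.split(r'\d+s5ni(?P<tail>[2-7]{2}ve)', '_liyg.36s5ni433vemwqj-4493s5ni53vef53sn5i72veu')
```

['_liyg.36s5ni433vemwqj-', '53ve', 'f53sn5i72veu']

The group in the pattern means `split` returns the separators' captures alongside the pieces.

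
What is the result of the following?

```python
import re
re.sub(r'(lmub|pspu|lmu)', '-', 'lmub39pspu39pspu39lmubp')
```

Alternation isn't longest-match — the leftmost alternative that fits at this position is chosen.
Matches: at [0:4] → 'lmub'; at [6:10] → 'pspu'; at [12:16] → 'pspu'; at [18:22] → 'lmub'.
`sub` substitutes '-' at each match site.

'-39-39-39-p'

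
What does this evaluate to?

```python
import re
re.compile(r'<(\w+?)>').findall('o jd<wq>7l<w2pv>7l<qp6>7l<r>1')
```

['wq', 'w2pv', 'qp6', 'r']

With a single group, `findall` returns only what that group captured — 4 items.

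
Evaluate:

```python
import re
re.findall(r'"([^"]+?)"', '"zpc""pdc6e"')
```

['zpc', 'pdc6e']

Matches: at [0:5] match '"zpc"', group 1 = 'zpc'; at [5:12] match '"pdc6e"', group 1 = 'pdc6e'.
With a single group, `findall` returns only what that group captured — 2 items.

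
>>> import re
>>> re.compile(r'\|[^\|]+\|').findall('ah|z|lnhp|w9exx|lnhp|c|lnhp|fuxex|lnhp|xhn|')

['|z|', '|w9exx|', '|c|', '|fuxex|', '|xhn|']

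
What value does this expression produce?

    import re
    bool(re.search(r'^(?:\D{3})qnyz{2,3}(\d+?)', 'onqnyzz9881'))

False

Here the pattern never matches, so the call returns None, and `bool(None)` is False.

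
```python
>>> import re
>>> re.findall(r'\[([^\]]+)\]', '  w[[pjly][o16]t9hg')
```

['[pjly', 'o16']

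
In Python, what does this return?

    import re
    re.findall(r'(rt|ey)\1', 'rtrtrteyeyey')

A backreference is literal: `\1` must see the identical characters the first group matched.
Scanning left to right: at [0:4] match 'rtrt', group 1 = 'rt'; at [6:10] match 'eyey', group 1 = 'ey'.
One capturing group, so `findall` returns just the captured substring from each match — 2 in all.

['rt', 'ey']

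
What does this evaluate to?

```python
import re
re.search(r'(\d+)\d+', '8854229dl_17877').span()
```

(0, 7)

The match spans [0:7] → '8854229'.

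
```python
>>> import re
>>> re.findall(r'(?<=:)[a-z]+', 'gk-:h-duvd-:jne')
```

['h', 'jne']

The lookaround is zero-width — it requires the adjacent text to match without consuming it, so the asserted text isn't part of the match.
`findall` yields the raw match text (2 of them) because the pattern has no groups.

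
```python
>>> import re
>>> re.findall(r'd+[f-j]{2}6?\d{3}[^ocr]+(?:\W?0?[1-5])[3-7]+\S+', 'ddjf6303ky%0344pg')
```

['ddjf6303ky%0344pg']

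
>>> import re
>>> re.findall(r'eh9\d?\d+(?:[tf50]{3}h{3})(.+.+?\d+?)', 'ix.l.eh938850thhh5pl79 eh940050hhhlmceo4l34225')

['5pl79 eh940050hhhlmceo4l34225']

The pattern matches the literal 'eh9', then optionally a digit, then one or more of a digit; then exactly 3 of one of [tf50], then exactly 3 of a literal 'h' (non-capturing group); then one or more of any character, then one or more of any character (lazy), then one or more of a digit (lazy) (captured).
Walking the string: at [5:46] match 'eh938850thhh5pl79 eh940050hhhlmceo4l34225', group 1 = '5pl79 eh940050hhhlmceo4l34225'.
Because there's exactly one group, `findall` drops the full match and keeps group 1 from the one hit.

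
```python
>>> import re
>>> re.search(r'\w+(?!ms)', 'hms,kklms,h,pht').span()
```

(0, 3)

The negative lookahead/lookbehind blocks any match where the forbidden context is present.
`search` walks the string left to right and returns the first match it finds.
The match spans [0:3] → 'hms'.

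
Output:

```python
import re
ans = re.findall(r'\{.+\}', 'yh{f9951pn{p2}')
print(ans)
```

Scanning left to right: at [2:14] → '{f9951pn{p2}'.
With no groups in the pattern, `findall` gives back each whole match — 1 here.

['{f9951pn{p2}']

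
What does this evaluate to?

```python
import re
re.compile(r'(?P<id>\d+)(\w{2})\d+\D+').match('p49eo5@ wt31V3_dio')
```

None

Pattern: one or more of a digit (captured as 'id'); then exactly 2 of a word character (captured); then one or more of a digit, then one or more of a non-digit.
With `match`, the pattern is implicitly anchored at the beginning.
Here position 0 doesn't satisfy it, so the call returns None.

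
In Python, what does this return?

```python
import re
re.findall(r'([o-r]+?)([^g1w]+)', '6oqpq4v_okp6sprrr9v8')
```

[('o', 'qpq4v_okp6sprrr9v8')]

The pattern matches one or more of a character in [o-r] (lazy) (captured); then one or more of any character except [g1w] (captured).
A `+?`/`*?`/`{m,n}?` starts at its minimum and grows only as far as needed for what follows to match.
Scanning left to right: at [1:20] match 'oqpq4v_okp6sprrr9v8', groups = ('o', 'qpq4v_okp6sprrr9v8').
`findall` packs the 2 group values into a tuple for every match.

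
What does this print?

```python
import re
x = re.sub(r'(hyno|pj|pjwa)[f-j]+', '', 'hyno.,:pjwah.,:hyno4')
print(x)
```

hyno.,:.,:hyno4

Matches: at [7:12] → 'pjwah'.
Every occurrence is swapped for ''.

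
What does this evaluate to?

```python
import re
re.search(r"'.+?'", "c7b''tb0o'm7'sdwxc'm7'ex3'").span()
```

(3, 10)

A `+?`/`*?`/`{m,n}?` starts at its minimum and grows only as far as needed for what follows to match.
Unlike `match`, `search` isn't anchored — it looks for the pattern anywhere in the string.
The match spans [3:10] → "''tb0o'".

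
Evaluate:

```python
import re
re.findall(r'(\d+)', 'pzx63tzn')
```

This matches one or more of a digit (captured).
Walking the string: at [3:5] match '63', group 1 = '63'.
With a single group, `findall` returns only what that group captured — 1 item.

['63']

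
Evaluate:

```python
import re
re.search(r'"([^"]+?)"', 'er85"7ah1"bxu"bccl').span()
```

(4, 10)

The match spans [4:10] → '"7ah1"'.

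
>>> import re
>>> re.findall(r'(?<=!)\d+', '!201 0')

['201']

The positive lookaround only admits positions where the adjacent text matches; those characters stay outside the span.
Since nothing is captured, `findall` lists the 1 matched substring directly.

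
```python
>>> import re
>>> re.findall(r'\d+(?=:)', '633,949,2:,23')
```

Lookahead/lookbehind check context without consuming it, so the matched span excludes the asserted characters.
Walking the string: at [8:9] → '2'.
Since nothing is captured, `findall` lists the 1 matched substring directly.

['2']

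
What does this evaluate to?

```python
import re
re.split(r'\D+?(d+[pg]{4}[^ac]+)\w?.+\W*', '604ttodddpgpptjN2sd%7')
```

Because the quantifier is non-greedy, it stops expanding at the earliest point where the rest of the pattern can succeed.
With a capturing group present, the delimiter's captured portion is kept in the result list.

['604', 'dddpgpptjN2sd%', '']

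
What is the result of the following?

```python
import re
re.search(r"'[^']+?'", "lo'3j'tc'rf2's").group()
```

"'3j'"

The match spans [2:6] → "'3j'".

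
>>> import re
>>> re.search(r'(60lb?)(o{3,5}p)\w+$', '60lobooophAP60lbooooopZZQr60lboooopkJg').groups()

('60lb', 'ooooop')

The pattern matches the literal '60l', then optionally the literal 'b' (captured); then 3 to 5 of a literal 'o', then a literal 'p' (captured); then one or more of a word character; then anchored at the end.
`search` walks the string left to right and returns the first match it finds.
The match spans [12:38] → '60lbooooopZZQr60lboooopkJg'.
Captured: group 1 = '60lb', group 2 = 'ooooop'.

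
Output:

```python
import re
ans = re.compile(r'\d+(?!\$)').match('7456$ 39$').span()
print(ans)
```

(0, 3)

The negative lookahead/lookbehind blocks any match where the forbidden context is present.
With `match`, the pattern is implicitly anchored at the beginning.
The match spans [0:3] → '745'.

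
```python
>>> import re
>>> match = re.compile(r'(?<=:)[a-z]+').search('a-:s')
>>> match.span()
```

The positive lookaround only admits positions where the adjacent text matches; those characters stay outside the span.
`re.search` tries every starting position until one works.
The match spans [3:4] → 's'.

(3, 4)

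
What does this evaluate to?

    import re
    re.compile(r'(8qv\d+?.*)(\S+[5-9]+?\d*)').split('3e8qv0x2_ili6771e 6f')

['3e', '8qv0x2_ili6', '771', 'e 6f']

Because the pattern has a capturing group, `split` also inserts each captured text between the pieces.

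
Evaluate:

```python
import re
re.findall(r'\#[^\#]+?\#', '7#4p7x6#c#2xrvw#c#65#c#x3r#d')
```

Matches: at [1:8] → '#4p7x6#'; at [9:16] → '#2xrvw#'; at [17:21] → '#65#'; at [22:27] → '#x3r#'.
`findall` yields the raw match text (4 of them) because the pattern has no groups.

['#4p7x6#', '#2xrvw#', '#65#', '#x3r#']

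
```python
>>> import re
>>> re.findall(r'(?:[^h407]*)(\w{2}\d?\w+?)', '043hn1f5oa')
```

['043h', '5oa']

Pattern: zero or more of any character except [h407] (non-capturing group); then exactly 2 of a word character, then optionally a digit, then one or more of a word character (lazy) (captured).
Scanning left to right: at [0:4] match '043h', group 1 = '043h'; at [4:10] match 'n1f5oa', group 1 = '5oa'.
Because there's exactly one group, `findall` drops the full match and keeps group 1 from each hit.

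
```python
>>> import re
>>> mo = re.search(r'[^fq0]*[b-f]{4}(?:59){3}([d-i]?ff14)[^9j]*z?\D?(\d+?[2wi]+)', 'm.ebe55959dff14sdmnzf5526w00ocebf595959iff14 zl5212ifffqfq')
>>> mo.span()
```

(28, 52)

The match spans [28:52] → 'ocebf595959iff14 zl5212i'.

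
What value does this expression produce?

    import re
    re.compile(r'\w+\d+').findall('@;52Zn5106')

['52Zn5106']

This matches one or more of a word character; then one or more of a digit.
Matches: at [2:10] → '52Zn5106'.
Since nothing is captured, `findall` lists the 1 matched substring directly.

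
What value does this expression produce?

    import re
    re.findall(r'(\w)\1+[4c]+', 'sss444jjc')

After group 1 captures some text, `\1` only succeeds where that same text appears again.
Matches: at [0:6] match 'sss444', group 1 = 's'; at [6:9] match 'jjc', group 1 = 'j'.
One capturing group, so `findall` returns just the captured substring from each match — 2 in all.

['s', 'j']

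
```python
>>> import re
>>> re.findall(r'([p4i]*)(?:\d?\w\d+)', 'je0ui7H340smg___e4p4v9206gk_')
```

One capturing group, so `findall` returns just the captured substring from each match — 4 in all.

['', 'i', '', 'p4']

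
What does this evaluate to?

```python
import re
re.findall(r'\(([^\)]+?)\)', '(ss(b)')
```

Because there's exactly one group, `findall` drops the full match and keeps group 1 from the one hit.

['ss(b']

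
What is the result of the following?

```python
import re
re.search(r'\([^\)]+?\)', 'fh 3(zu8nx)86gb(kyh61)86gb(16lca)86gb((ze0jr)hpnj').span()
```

(4, 11)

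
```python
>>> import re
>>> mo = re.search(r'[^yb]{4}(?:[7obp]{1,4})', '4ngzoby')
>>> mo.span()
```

The match spans [0:6] → '4ngzob'.

(0, 6)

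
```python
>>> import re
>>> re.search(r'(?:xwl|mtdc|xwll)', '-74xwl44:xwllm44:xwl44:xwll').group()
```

'xwl'

Unlike `match`, `search` isn't anchored — it looks for the pattern anywhere in the string.
The match spans [3:6] → 'xwl'.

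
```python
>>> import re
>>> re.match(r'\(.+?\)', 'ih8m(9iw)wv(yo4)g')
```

None

`match` is anchored at position 0; if the pattern doesn't fit there, it returns None.
Here the pattern fails at index 0, so the call returns None.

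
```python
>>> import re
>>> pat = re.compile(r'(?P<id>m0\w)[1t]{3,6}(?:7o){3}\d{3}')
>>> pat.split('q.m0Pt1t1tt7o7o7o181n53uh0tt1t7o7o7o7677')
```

Pattern: the literal 'm0', then a word character (captured as 'id'); then 3 to 6 of one of [1t], then the literal '7o' repeated 3 times, then exactly 3 of a digit.
The group in the pattern means `split` returns the separators' captures alongside the pieces.

['q.', 'm0P', 'n53uh0tt1t7o7o7o7677']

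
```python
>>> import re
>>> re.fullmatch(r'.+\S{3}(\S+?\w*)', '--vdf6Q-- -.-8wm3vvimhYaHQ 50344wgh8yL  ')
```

None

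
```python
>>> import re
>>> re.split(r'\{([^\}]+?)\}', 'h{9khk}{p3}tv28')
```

Matches to split on: at [1:7] → '{9khk}'; at [7:11] → '{p3}'.
The group in the pattern means `split` returns the separators' captures alongside the pieces.

['h', '9khk', '', 'p3', 'tv28']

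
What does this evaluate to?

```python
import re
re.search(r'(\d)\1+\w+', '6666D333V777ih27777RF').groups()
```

('6',)

The backreference `\1` re-matches whatever the first group consumed, character for character.
Unlike `match`, `search` isn't anchored — it looks for the pattern anywhere in the string.
The match spans [0:21] → '6666D333V777ih27777RF'.
Captured: group 1 = '6'.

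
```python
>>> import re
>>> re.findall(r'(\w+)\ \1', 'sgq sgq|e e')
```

`\1` has to match the exact text group 1 already captured.
Matches: at [0:7] match 'sgq sgq', group 1 = 'sgq'; at [8:11] match 'e e', group 1 = 'e'.
`findall` collects group 1 from each match (2 total).

['sgq', 'e']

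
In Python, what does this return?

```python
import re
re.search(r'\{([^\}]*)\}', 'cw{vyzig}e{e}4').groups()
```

('vyzig',)

The match spans [2:9] → '{vyzig}'.
Captured: group 1 = 'vyzig'.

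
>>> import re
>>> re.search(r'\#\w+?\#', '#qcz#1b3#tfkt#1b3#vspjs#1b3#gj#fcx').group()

`re.search` tries every starting position until one works.
The match spans [0:5] → '#qcz#'.

'#qcz#'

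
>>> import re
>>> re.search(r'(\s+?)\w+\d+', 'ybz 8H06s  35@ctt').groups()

(' ',)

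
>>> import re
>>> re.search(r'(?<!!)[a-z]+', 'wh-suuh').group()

'wh'

The negative lookahead/lookbehind blocks any match where the forbidden context is present.
The match spans [0:2] → 'wh'.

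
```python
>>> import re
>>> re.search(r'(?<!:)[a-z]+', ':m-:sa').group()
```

'a'

`(?!…)`/`(?<!…)` only lets a position through if the neighbouring text does NOT match; no characters are consumed.
`re.search` scans for the first position where the pattern succeeds.
The match spans [5:6] → 'a'.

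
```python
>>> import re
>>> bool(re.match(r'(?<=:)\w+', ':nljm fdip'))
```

Lookahead/lookbehind check context without consuming it, so the matched span excludes the asserted characters.
`re.match` won't scan ahead — the pattern has to work from the very first character.
Here the string doesn't start with a match, so the call returns None, and `bool(None)` is False.

False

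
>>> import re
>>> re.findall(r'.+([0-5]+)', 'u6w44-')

This matches one or more of any character; then one or more of a character in [0-5] (captured).
Matches: at [0:5] match 'u6w44', group 1 = '4'.
Because there's exactly one group, `findall` drops the full match and keeps group 1 from the one hit.

['4']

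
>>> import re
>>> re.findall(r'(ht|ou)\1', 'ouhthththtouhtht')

`\1` is not a pattern — it's the concrete string captured by group 1, re-applied verbatim.
Walking the string: at [2:6] match 'htht', group 1 = 'ht'; at [6:10] match 'htht', group 1 = 'ht'; at [12:16] match 'htht', group 1 = 'ht'.
With a single group, `findall` returns only what that group captured — 3 items.

['ht', 'ht', 'ht']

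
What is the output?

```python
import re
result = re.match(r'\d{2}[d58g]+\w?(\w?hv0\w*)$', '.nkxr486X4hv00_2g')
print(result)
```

This matches exactly 2 of a digit, then one or more of one of [d58g], then optionally a word character; then optionally a word character, then the literal 'hv0', then zero or more of a word character (captured); then anchored at the end.
`re.match` only tries the pattern at the start of the string.
Here the pattern fails at index 0, so the call returns None.

None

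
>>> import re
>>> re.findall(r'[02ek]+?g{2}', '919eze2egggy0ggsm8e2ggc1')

The pattern matches one or more of one of [02ek] (lazy); then exactly 2 of a literal 'g'.
Scanning left to right: at [5:10] → 'e2egg'; at [12:15] → '0gg'; at [18:22] → 'e2gg'.
`findall` yields the raw match text (3 of them) because the pattern has no groups.

['e2egg', '0gg', 'e2gg']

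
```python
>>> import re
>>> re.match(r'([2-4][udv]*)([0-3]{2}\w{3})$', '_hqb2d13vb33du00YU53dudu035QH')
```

This matches a character in [2-4], then zero or more of one of [udv] (captured); then exactly 2 of a character in [0-3], then exactly 3 of a word character (captured); then anchored at the end.
With `match`, the pattern is implicitly anchored at the beginning.
Here position 0 doesn't satisfy it, so the call returns None.

None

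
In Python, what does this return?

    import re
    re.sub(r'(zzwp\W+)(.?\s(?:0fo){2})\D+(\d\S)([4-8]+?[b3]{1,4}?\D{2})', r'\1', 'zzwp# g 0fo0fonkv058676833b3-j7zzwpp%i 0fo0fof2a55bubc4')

The pattern matches the literal 'z', then the literal 'zwp', then one or more of a non-word character (captured); then optionally any character, then whitespace, then the literal '0fo' repeated 2 times (captured); then one or more of a non-digit; then a digit, then a non-whitespace character (captured); then one or more of a character in [4-8] (lazy), then 1 to 4 of one of [b3] (lazy), then exactly 2 of a non-digit (captured).
Matches: at [0:30] → 'zzwp# g 0fo0fonkv058676833b3-j'.
The replacement refers to a captured group, so each match is rewritten using its own captured text.

'zzwp# 7zzwpp%i 0fo0fof2a55bubc4'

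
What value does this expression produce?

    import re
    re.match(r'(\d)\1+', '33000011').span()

After group 1 captures some text, `\1` only succeeds where that same text appears again.
`re.match` only tries the pattern at the start of the string.
The match spans [0:2] → '33'.
Captured: group 1 = '3'.

(0, 2)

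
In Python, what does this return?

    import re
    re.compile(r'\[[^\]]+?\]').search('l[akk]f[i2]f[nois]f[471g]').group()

'[akk]'

`re.search` scans for the first position where the pattern succeeds.
The match spans [1:6] → '[akk]'.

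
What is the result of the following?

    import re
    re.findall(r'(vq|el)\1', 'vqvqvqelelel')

['vq', 'el']

A backreference is literal: `\1` must see the identical characters the first group matched.
With a single group, `findall` returns only what that group captured — 2 items.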